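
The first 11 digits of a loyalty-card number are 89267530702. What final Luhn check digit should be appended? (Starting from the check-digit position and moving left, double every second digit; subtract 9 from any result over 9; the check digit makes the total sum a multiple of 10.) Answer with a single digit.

9

Partial digits right→left: 2 0 7 0 3 5 7 6 2 9 8
Double every second digit counting from the check-digit position (so the 1st, 3rd, 5th, ... of the partial from the right).
  doubled (with −9 where >9): 4 5 6 5 4 7 → sum 31
  kept as-is: 0 0 5 6 9 → sum 20
Total = 31 + 20 = 51.
Check digit = (10 − (51 mod 10)) mod 10 = 9.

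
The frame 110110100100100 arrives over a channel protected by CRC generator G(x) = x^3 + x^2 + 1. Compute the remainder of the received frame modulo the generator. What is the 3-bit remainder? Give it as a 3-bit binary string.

000

Modulo-2 division of 110110100100100 by 1101:
  pos 0: 1101 XOR 1101 = 0000
  pos 4: 1010 XOR 1101 = 0111
  pos 5: 1110 XOR 1101 = 0011
  pos 7: 1110 XOR 1101 = 0011
  pos 9: 1101 XOR 1101 = 0000
Remainder = 000 (zero — the frame passes the CRC check).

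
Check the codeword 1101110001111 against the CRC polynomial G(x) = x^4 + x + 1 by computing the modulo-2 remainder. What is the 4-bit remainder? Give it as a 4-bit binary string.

1010

Modulo-2 division of 1101110001111 by 10011:
  pos 0: 11011 XOR 10011 = 01000
  pos 1: 10001 XOR 10011 = 00010
  pos 4: 10000 XOR 10011 = 00011
  pos 7: 11111 XOR 10011 = 01100
  pos 8: 11001 XOR 10011 = 01010
Remainder = 1010 (nonzero — an error is detected).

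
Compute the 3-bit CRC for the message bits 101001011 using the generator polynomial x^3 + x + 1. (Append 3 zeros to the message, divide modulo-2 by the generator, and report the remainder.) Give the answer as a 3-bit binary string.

Append 3 zeros: 101001011000. Divide by 1011 (XOR where the leading bit is 1):
  pos 0: 1010 XOR 1011 = 0001
  pos 3: 1010 XOR 1011 = 0001
  pos 6: 1110 XOR 1011 = 0101
  pos 7: 1010 XOR 1011 = 0001
Remainder (last 3 bits) = 010. This is the CRC / FCS.

010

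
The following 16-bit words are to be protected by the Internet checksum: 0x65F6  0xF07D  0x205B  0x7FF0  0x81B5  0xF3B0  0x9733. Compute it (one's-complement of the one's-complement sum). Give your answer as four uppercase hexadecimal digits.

FCA5

One's-complement addition (fold any carry out of bit 15 back into bit 0):
  0x65F6 + 0xF07D = 0x15673 → wrap carry → 0x5674
  0x5674 + 0x205B = 0x076CF
  0x76CF + 0x7FF0 = 0x0F6BF
  0xF6BF + 0x81B5 = 0x17874 → wrap carry → 0x7875
  0x7875 + 0xF3B0 = 0x16C25 → wrap carry → 0x6C26
  0x6C26 + 0x9733 = 0x10359 → wrap carry → 0x035A
One's-complement sum = 0x035A.
Checksum = ~0x035A & 0xFFFF = 0xFCA5.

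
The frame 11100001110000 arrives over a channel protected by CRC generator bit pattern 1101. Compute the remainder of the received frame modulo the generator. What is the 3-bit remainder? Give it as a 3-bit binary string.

Modulo-2 division of 11100001110000 by 1101:
  pos 0: 1110 XOR 1101 = 0011
  pos 2: 1100 XOR 1101 = 0001
  pos 5: 1011 XOR 1101 = 0110
  pos 6: 1101 XOR 1101 = 0000
Remainder = 000 (zero — the frame passes the CRC check).

000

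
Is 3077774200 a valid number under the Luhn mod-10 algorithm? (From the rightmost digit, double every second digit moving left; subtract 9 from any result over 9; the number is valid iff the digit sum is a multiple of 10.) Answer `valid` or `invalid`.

valid

From the right, keep odd positions and double even positions (subtract 9 from any doubled value over 9):
  doubled (positions 2,4,...): 0 8 5 5 6 → sum 24
  kept (positions 1,3,...): 0 2 7 7 0 → sum 16
Total = 40.
40 mod 10 = 0, so the number is valid.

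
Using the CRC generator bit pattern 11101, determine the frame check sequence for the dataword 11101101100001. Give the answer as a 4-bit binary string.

0110

Append 4 zeros: 111011011000010000. Divide by 11101 (XOR where the leading bit is 1):
  pos 0: 11101 XOR 11101 = 00000
  pos 5: 10110 XOR 11101 = 01011
  pos 6: 10110 XOR 11101 = 01011
  pos 7: 10110 XOR 11101 = 01011
  pos 8: 10110 XOR 11101 = 01011
  pos 9: 10111 XOR 11101 = 01010
  pos 10: 10100 XOR 11101 = 01001
  pos 11: 10010 XOR 11101 = 01111
  pos 12: 11110 XOR 11101 = 00011
Remainder (last 4 bits) = 0110. This is the CRC / FCS.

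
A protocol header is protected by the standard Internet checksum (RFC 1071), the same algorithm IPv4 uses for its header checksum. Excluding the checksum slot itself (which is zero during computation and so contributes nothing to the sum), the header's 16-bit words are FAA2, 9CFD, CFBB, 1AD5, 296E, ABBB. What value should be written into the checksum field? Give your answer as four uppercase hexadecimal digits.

One's-complement addition (fold any carry out of bit 15 back into bit 0):
  0xFAA2 + 0x9CFD = 0x1979F → wrap carry → 0x97A0
  0x97A0 + 0xCFBB = 0x1675B → wrap carry → 0x675C
  0x675C + 0x1AD5 = 0x08231
  0x8231 + 0x296E = 0x0AB9F
  0xAB9F + 0xABBB = 0x1575A → wrap carry → 0x575B
One's-complement sum = 0x575B.
Checksum = ~0x575B & 0xFFFF = 0xA8A4.

A8A4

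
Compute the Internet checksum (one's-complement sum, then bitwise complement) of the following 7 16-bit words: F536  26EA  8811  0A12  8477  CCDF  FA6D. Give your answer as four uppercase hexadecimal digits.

One's-complement addition (fold any carry out of bit 15 back into bit 0):
  0xF536 + 0x26EA = 0x11C20 → wrap carry → 0x1C21
  0x1C21 + 0x8811 = 0x0A432
  0xA432 + 0x0A12 = 0x0AE44
  0xAE44 + 0x8477 = 0x132BB → wrap carry → 0x32BC
  0x32BC + 0xCCDF = 0x0FF9B
  0xFF9B + 0xFA6D = 0x1FA08 → wrap carry → 0xFA09
One's-complement sum = 0xFA09.
Checksum = ~0xFA09 & 0xFFFF = 0x05F6.

05F6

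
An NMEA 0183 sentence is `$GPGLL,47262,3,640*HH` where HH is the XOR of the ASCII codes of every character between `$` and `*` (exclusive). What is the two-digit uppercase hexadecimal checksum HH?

XOR the ASCII codes of the payload characters:
  'G' = 0x47 → acc = 0x47
  'P' = 0x50 → acc = 0x17
  'G' = 0x47 → acc = 0x50
  'L' = 0x4C → acc = 0x1C
  'L' = 0x4C → acc = 0x50
  ',' = 0x2C → acc = 0x7C
  '4' = 0x34 → acc = 0x48
  '7' = 0x37 → acc = 0x7F
  '2' = 0x32 → acc = 0x4D
  '6' = 0x36 → acc = 0x7B
  '2' = 0x32 → acc = 0x49
  ',' = 0x2C → acc = 0x65
  '3' = 0x33 → acc = 0x56
  ',' = 0x2C → acc = 0x7A
  '6' = 0x36 → acc = 0x4C
  '4' = 0x34 → acc = 0x78
  '0' = 0x30 → acc = 0x48
Checksum = 0x48.

48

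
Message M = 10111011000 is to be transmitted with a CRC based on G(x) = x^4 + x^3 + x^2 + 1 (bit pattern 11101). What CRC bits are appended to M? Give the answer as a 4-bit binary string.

0000

Append 4 zeros: 101110110000000. Divide by 11101 (XOR where the leading bit is 1):
  pos 0: 10111 XOR 11101 = 01010
  pos 1: 10100 XOR 11101 = 01001
  pos 2: 10011 XOR 11101 = 01110
  pos 3: 11101 XOR 11101 = 00000
Remainder (last 4 bits) = 0000. This is the CRC / FCS.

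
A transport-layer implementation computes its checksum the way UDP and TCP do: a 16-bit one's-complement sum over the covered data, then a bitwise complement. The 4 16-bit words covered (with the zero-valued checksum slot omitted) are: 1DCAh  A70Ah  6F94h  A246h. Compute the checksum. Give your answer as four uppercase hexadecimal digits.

2950

One's-complement addition (fold any carry out of bit 15 back into bit 0):
  0x1DCA + 0xA70A = 0x0C4D4
  0xC4D4 + 0x6F94 = 0x13468 → wrap carry → 0x3469
  0x3469 + 0xA246 = 0x0D6AF
One's-complement sum = 0xD6AF.
Checksum = ~0xD6AF & 0xFFFF = 0x2950.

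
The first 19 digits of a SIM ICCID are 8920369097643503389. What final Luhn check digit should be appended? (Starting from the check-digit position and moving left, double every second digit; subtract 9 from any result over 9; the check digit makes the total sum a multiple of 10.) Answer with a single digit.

9

Partial digits right→left: 9 8 3 3 0 5 3 4 6 7 9 0 9 6 3 0 2 9 8
Double every second digit counting from the check-digit position (so the 1st, 3rd, 5th, ... of the partial from the right).
  doubled (with −9 where >9): 9 6 0 6 3 9 9 6 4 7 → sum 59
  kept as-is: 8 3 5 4 7 0 6 0 9 → sum 42
Total = 59 + 42 = 101.
Check digit = (10 − (101 mod 10)) mod 10 = 9.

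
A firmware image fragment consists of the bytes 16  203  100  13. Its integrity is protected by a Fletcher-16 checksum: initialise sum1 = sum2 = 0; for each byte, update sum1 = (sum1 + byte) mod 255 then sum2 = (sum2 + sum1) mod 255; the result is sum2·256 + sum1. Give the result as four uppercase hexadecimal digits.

794D

Running sums (mod 255):
  after byte 0 (16): sum1=16, sum2=16
  after byte 1 (203): sum1=219, sum2=235
  after byte 2 (100): sum1=64, sum2=44
  after byte 3 (13): sum1=77, sum2=121
Checksum = sum2·256 + sum1 = 121·256 + 77 = 31053 = 0x794D.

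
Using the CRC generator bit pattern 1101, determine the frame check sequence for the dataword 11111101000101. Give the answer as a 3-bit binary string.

Append 3 zeros: 11111101000101000. Divide by 1101 (XOR where the leading bit is 1):
  pos 0: 1111 XOR 1101 = 0010
  pos 2: 1011 XOR 1101 = 0110
  pos 3: 1100 XOR 1101 = 0001
  pos 6: 1100 XOR 1101 = 0001
  pos 9: 1010 XOR 1101 = 0111
  pos 10: 1111 XOR 1101 = 0010
  pos 12: 1000 XOR 1101 = 0101
  pos 13: 1010 XOR 1101 = 0111
Remainder (last 3 bits) = 111. This is the CRC / FCS.

111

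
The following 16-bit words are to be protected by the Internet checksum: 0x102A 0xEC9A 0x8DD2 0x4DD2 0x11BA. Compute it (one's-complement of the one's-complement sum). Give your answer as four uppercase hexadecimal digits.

15DC

One's-complement addition (fold any carry out of bit 15 back into bit 0):
  0x102A + 0xEC9A = 0x0FCC4
  0xFCC4 + 0x8DD2 = 0x18A96 → wrap carry → 0x8A97
  0x8A97 + 0x4DD2 = 0x0D869
  0xD869 + 0x11BA = 0x0EA23
One's-complement sum = 0xEA23.
Checksum = ~0xEA23 & 0xFFFF = 0x15DC.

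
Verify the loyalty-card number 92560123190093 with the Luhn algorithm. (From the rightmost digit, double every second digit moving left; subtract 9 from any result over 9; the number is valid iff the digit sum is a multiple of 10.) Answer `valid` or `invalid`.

From the right, keep odd positions and double even positions (subtract 9 from any doubled value over 9):
  doubled (positions 2,4,...): 9 0 2 4 0 1 9 → sum 25
  kept (positions 1,3,...): 3 0 9 3 1 6 2 → sum 24
Total = 49.
49 mod 10 = 9, so the number is invalid.

invalid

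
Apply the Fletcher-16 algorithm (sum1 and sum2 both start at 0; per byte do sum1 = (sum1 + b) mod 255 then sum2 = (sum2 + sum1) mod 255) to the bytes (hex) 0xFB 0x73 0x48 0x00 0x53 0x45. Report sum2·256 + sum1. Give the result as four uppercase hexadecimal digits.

3650

Running sums (mod 255):
  after byte 0 (0xFB): sum1=251, sum2=251
  after byte 1 (0x73): sum1=111, sum2=107
  after byte 2 (0x48): sum1=183, sum2=35
  after byte 3 (0x00): sum1=183, sum2=218
  after byte 4 (0x53): sum1=11, sum2=229
  after byte 5 (0x45): sum1=80, sum2=54
Checksum = sum2·256 + sum1 = 54·256 + 80 = 13904 = 0x3650.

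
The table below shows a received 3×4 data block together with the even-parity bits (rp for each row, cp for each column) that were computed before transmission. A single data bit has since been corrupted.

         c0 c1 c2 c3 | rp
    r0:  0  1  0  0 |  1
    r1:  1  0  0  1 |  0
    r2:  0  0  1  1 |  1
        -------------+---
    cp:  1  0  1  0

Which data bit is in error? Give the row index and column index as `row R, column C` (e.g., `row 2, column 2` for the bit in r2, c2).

row 2, column 1

Recompute each row's even parity and compare to rp:
  r0: data parity 1, sent rp 1 → ok
  r1: data parity 0, sent rp 0 → ok
  r2: data parity 0, sent rp 1 → mismatch
Recompute each column's even parity and compare to cp:
  c0: data parity 1, sent cp 1 → ok
  c1: data parity 1, sent cp 0 → mismatch
  c2: data parity 1, sent cp 1 → ok
  c3: data parity 0, sent cp 0 → ok
Exactly one row (r2) and one column (c1) fail → the flipped bit is at their intersection.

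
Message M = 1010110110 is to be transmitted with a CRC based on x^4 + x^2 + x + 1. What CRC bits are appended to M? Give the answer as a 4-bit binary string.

Append 4 zeros: 10101101100000. Divide by 10111 (XOR where the leading bit is 1):
  pos 0: 10101 XOR 10111 = 00010
  pos 3: 10101 XOR 10111 = 00010
  pos 6: 10100 XOR 10111 = 00011
  pos 9: 11000 XOR 10111 = 01111
Remainder (last 4 bits) = 1111. This is the CRC / FCS.

1111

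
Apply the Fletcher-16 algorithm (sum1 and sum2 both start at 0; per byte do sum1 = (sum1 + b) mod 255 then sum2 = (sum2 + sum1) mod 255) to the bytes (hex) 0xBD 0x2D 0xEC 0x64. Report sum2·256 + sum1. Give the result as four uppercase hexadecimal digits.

Running sums (mod 255):
  after byte 0 (0xBD): sum1=189, sum2=189
  after byte 1 (0x2D): sum1=234, sum2=168
  after byte 2 (0xEC): sum1=215, sum2=128
  after byte 3 (0x64): sum1=60, sum2=188
Checksum = sum2·256 + sum1 = 188·256 + 60 = 48188 = 0xBC3C.

BC3C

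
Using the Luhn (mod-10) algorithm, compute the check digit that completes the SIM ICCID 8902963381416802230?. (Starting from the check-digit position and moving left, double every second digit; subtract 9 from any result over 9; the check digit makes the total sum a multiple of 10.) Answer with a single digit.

1

Partial digits right→left: 0 3 2 2 0 8 6 1 4 1 8 3 3 6 9 2 0 9 8
Double every second digit counting from the check-digit position (so the 1st, 3rd, 5th, ... of the partial from the right).
  doubled (with −9 where >9): 0 4 0 3 8 7 6 9 0 7 → sum 44
  kept as-is: 3 2 8 1 1 3 6 2 9 → sum 35
Total = 44 + 35 = 79.
Check digit = (10 − (79 mod 10)) mod 10 = 1.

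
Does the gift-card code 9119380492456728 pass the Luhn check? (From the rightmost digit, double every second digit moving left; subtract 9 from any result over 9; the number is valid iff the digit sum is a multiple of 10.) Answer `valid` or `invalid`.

invalid

From the right, keep odd positions and double even positions (subtract 9 from any doubled value over 9):
  doubled (positions 2,4,...): 4 3 8 9 0 6 2 9 → sum 41
  kept (positions 1,3,...): 8 7 5 2 4 8 9 1 → sum 44
Total = 85.
85 mod 10 = 5, so the number is invalid.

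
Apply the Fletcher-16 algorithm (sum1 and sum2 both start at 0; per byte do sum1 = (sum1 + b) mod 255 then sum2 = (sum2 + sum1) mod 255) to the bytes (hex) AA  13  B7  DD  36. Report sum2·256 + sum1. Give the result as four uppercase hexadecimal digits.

BA89

Running sums (mod 255):
  after byte 0 (AA): sum1=170, sum2=170
  after byte 1 (13): sum1=189, sum2=104
  after byte 2 (B7): sum1=117, sum2=221
  after byte 3 (DD): sum1=83, sum2=49
  after byte 4 (36): sum1=137, sum2=186
Checksum = sum2·256 + sum1 = 186·256 + 137 = 47753 = 0xBA89.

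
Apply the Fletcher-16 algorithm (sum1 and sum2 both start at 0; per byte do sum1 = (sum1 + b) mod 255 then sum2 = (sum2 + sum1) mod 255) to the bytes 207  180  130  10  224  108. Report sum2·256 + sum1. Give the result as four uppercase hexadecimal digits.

BC5E

Running sums (mod 255):
  after byte 0 (207): sum1=207, sum2=207
  after byte 1 (180): sum1=132, sum2=84
  after byte 2 (130): sum1=7, sum2=91
  after byte 3 (10): sum1=17, sum2=108
  after byte 4 (224): sum1=241, sum2=94
  after byte 5 (108): sum1=94, sum2=188
Checksum = sum2·256 + sum1 = 188·256 + 94 = 48222 = 0xBC5E.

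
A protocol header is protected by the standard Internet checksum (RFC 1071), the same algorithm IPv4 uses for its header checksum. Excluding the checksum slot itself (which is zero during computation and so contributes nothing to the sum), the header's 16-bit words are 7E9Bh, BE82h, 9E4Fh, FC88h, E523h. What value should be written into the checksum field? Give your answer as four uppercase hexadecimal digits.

42E5

One's-complement addition (fold any carry out of bit 15 back into bit 0):
  0x7E9B + 0xBE82 = 0x13D1D → wrap carry → 0x3D1E
  0x3D1E + 0x9E4F = 0x0DB6D
  0xDB6D + 0xFC88 = 0x1D7F5 → wrap carry → 0xD7F6
  0xD7F6 + 0xE523 = 0x1BD19 → wrap carry → 0xBD1A
One's-complement sum = 0xBD1A.
Checksum = ~0xBD1A & 0xFFFF = 0x42E5.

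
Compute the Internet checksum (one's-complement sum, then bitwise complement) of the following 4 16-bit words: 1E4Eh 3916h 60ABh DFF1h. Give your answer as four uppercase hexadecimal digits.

67FE

One's-complement addition (fold any carry out of bit 15 back into bit 0):
  0x1E4E + 0x3916 = 0x05764
  0x5764 + 0x60AB = 0x0B80F
  0xB80F + 0xDFF1 = 0x19800 → wrap carry → 0x9801
One's-complement sum = 0x9801.
Checksum = ~0x9801 & 0xFFFF = 0x67FE.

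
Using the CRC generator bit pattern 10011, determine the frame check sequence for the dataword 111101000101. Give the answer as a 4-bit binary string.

Append 4 zeros: 1111010001010000. Divide by 10011 (XOR where the leading bit is 1):
  pos 0: 11110 XOR 10011 = 01101
  pos 1: 11011 XOR 10011 = 01000
  pos 2: 10000 XOR 10011 = 00011
  pos 5: 11001 XOR 10011 = 01010
  pos 6: 10100 XOR 10011 = 00111
  pos 8: 11110 XOR 10011 = 01101
  pos 9: 11010 XOR 10011 = 01001
  pos 10: 10010 XOR 10011 = 00001
Remainder (last 4 bits) = 0010. This is the CRC / FCS.

0010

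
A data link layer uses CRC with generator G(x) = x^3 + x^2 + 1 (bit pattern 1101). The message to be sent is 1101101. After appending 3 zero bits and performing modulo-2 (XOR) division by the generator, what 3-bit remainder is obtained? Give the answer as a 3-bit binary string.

110

Append 3 zeros: 1101101000. Divide by 1101 (XOR where the leading bit is 1):
  pos 0: 1101 XOR 1101 = 0000
  pos 4: 1010 XOR 1101 = 0111
  pos 5: 1110 XOR 1101 = 0011
Remainder (last 3 bits) = 110. This is the CRC / FCS.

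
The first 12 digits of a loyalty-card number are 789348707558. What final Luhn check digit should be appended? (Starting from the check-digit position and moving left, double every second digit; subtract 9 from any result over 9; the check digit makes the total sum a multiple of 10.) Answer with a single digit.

Partial digits right→left: 8 5 5 7 0 7 8 4 3 9 8 7
Double every second digit counting from the check-digit position (so the 1st, 3rd, 5th, ... of the partial from the right).
  doubled (with −9 where >9): 7 1 0 7 6 7 → sum 28
  kept as-is: 5 7 7 4 9 7 → sum 39
Total = 28 + 39 = 67.
Check digit = (10 − (67 mod 10)) mod 10 = 3.

3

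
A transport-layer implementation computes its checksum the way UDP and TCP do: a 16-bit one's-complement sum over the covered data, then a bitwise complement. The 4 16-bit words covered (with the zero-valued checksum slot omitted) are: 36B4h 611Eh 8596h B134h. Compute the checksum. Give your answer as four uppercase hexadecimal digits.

One's-complement addition (fold any carry out of bit 15 back into bit 0):
  0x36B4 + 0x611E = 0x097D2
  0x97D2 + 0x8596 = 0x11D68 → wrap carry → 0x1D69
  0x1D69 + 0xB134 = 0x0CE9D
One's-complement sum = 0xCE9D.
Checksum = ~0xCE9D & 0xFFFF = 0x3162.

3162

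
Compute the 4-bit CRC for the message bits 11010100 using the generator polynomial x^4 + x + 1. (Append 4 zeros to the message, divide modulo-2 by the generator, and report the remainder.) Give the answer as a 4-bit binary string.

0000

Append 4 zeros: 110101000000. Divide by 10011 (XOR where the leading bit is 1):
  pos 0: 11010 XOR 10011 = 01001
  pos 1: 10011 XOR 10011 = 00000
Remainder (last 4 bits) = 0000. This is the CRC / FCS.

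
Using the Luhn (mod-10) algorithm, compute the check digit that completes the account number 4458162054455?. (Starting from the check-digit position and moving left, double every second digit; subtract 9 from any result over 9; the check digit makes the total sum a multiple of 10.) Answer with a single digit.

8

Partial digits right→left: 5 5 4 4 5 0 2 6 1 8 5 4 4
Double every second digit counting from the check-digit position (so the 1st, 3rd, 5th, ... of the partial from the right).
  doubled (with −9 where >9): 1 8 1 4 2 1 8 → sum 25
  kept as-is: 5 4 0 6 8 4 → sum 27
Total = 25 + 27 = 52.
Check digit = (10 − (52 mod 10)) mod 10 = 8.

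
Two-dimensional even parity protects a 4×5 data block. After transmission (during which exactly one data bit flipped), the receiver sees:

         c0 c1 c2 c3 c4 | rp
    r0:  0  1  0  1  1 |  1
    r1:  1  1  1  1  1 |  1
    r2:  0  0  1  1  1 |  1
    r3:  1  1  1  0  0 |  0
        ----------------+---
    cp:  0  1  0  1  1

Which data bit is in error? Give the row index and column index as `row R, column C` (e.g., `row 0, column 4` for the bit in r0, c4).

Recompute each row's even parity and compare to rp:
  r0: data parity 1, sent rp 1 → ok
  r1: data parity 1, sent rp 1 → ok
  r2: data parity 1, sent rp 1 → ok
  r3: data parity 1, sent rp 0 → mismatch
Recompute each column's even parity and compare to cp:
  c0: data parity 0, sent cp 0 → ok
  c1: data parity 1, sent cp 1 → ok
  c2: data parity 1, sent cp 0 → mismatch
  c3: data parity 1, sent cp 1 → ok
  c4: data parity 1, sent cp 1 → ok
Exactly one row (r3) and one column (c2) fail → the flipped bit is at their intersection.

row 3, column 2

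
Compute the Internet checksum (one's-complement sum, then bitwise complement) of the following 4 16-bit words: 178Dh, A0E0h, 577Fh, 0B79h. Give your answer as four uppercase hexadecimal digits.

One's-complement addition (fold any carry out of bit 15 back into bit 0):
  0x178D + 0xA0E0 = 0x0B86D
  0xB86D + 0x577F = 0x10FEC → wrap carry → 0x0FED
  0x0FED + 0x0B79 = 0x01B66
One's-complement sum = 0x1B66.
Checksum = ~0x1B66 & 0xFFFF = 0xE499.

E499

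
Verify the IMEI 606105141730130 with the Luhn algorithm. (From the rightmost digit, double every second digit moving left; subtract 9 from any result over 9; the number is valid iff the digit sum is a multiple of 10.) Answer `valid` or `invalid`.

From the right, keep odd positions and double even positions (subtract 9 from any doubled value over 9):
  doubled (positions 2,4,...): 6 0 5 8 1 2 0 → sum 22
  kept (positions 1,3,...): 0 1 3 1 1 0 6 6 → sum 18
Total = 40.
40 mod 10 = 0, so the number is valid.

valid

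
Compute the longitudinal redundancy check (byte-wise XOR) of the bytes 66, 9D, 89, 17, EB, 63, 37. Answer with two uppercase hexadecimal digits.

XOR the bytes together:
  start with 0x66
  0x66 ⊕ 0x9D = 0xFB
  0xFB ⊕ 0x89 = 0x72
  0x72 ⊕ 0x17 = 0x65
  0x65 ⊕ 0xEB = 0x8E
  0x8E ⊕ 0x63 = 0xED
  0xED ⊕ 0x37 = 0xDA

DA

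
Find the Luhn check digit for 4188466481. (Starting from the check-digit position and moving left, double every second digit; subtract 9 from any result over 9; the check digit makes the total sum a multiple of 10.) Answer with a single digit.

Partial digits right→left: 1 8 4 6 6 4 8 8 1 4
Double every second digit counting from the check-digit position (so the 1st, 3rd, 5th, ... of the partial from the right).
  doubled (with −9 where >9): 2 8 3 7 2 → sum 22
  kept as-is: 8 6 4 8 4 → sum 30
Total = 22 + 30 = 52.
Check digit = (10 − (52 mod 10)) mod 10 = 8.

8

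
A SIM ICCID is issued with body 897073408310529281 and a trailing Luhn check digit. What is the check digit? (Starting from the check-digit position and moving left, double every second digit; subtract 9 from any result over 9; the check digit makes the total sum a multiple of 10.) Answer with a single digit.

2

Partial digits right→left: 1 8 2 9 2 5 0 1 3 8 0 4 3 7 0 7 9 8
Double every second digit counting from the check-digit position (so the 1st, 3rd, 5th, ... of the partial from the right).
  doubled (with −9 where >9): 2 4 4 0 6 0 6 0 9 → sum 31
  kept as-is: 8 9 5 1 8 4 7 7 8 → sum 57
Total = 31 + 57 = 88.
Check digit = (10 − (88 mod 10)) mod 10 = 2.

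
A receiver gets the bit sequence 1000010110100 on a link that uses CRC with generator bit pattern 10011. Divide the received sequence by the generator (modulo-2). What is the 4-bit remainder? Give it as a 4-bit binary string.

Modulo-2 division of 1000010110100 by 10011:
  pos 0: 10000 XOR 10011 = 00011
  pos 3: 11101 XOR 10011 = 01110
  pos 4: 11101 XOR 10011 = 01110
  pos 5: 11100 XOR 10011 = 01111
  pos 6: 11111 XOR 10011 = 01100
  pos 7: 11000 XOR 10011 = 01011
  pos 8: 10110 XOR 10011 = 00101
Remainder = 0101 (nonzero — an error is detected).

0101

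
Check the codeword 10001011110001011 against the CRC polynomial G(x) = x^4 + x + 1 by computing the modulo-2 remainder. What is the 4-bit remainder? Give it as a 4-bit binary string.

Modulo-2 division of 10001011110001011 by 10011:
  pos 0: 10001 XOR 10011 = 00010
  pos 3: 10011 XOR 10011 = 00000
  pos 8: 11000 XOR 10011 = 01011
  pos 9: 10111 XOR 10011 = 00100
  pos 11: 10001 XOR 10011 = 00010
Remainder = 0101 (nonzero — an error is detected).

0101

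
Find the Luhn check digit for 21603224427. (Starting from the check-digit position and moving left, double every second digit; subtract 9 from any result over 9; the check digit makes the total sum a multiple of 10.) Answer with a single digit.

Partial digits right→left: 7 2 4 4 2 2 3 0 6 1 2
Double every second digit counting from the check-digit position (so the 1st, 3rd, 5th, ... of the partial from the right).
  doubled (with −9 where >9): 5 8 4 6 3 4 → sum 30
  kept as-is: 2 4 2 0 1 → sum 9
Total = 30 + 9 = 39.
Check digit = (10 − (39 mod 10)) mod 10 = 1.

1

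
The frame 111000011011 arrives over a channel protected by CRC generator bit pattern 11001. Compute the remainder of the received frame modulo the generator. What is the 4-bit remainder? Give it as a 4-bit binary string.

Modulo-2 division of 111000011011 by 11001:
  pos 0: 11100 XOR 11001 = 00101
  pos 2: 10100 XOR 11001 = 01101
  pos 3: 11011 XOR 11001 = 00010
  pos 6: 10101 XOR 11001 = 01100
  pos 7: 11001 XOR 11001 = 00000
Remainder = 0000 (zero — the frame passes the CRC check).

0000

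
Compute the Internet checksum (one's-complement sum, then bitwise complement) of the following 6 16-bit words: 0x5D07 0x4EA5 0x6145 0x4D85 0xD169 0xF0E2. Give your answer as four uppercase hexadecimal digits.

E33B

One's-complement addition (fold any carry out of bit 15 back into bit 0):
  0x5D07 + 0x4EA5 = 0x0ABAC
  0xABAC + 0x6145 = 0x10CF1 → wrap carry → 0x0CF2
  0x0CF2 + 0x4D85 = 0x05A77
  0x5A77 + 0xD169 = 0x12BE0 → wrap carry → 0x2BE1
  0x2BE1 + 0xF0E2 = 0x11CC3 → wrap carry → 0x1CC4
One's-complement sum = 0x1CC4.
Checksum = ~0x1CC4 & 0xFFFF = 0xE33B.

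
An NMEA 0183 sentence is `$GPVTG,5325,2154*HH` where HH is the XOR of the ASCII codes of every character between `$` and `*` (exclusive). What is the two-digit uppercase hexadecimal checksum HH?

51

XOR the ASCII codes of the payload characters:
  'G' = 0x47 → acc = 0x47
  'P' = 0x50 → acc = 0x17
  'V' = 0x56 → acc = 0x41
  'T' = 0x54 → acc = 0x15
  'G' = 0x47 → acc = 0x52
  ',' = 0x2C → acc = 0x7E
  '5' = 0x35 → acc = 0x4B
  '3' = 0x33 → acc = 0x78
  '2' = 0x32 → acc = 0x4A
  '5' = 0x35 → acc = 0x7F
  ',' = 0x2C → acc = 0x53
  '2' = 0x32 → acc = 0x61
  '1' = 0x31 → acc = 0x50
  '5' = 0x35 → acc = 0x65
  '4' = 0x34 → acc = 0x51
Checksum = 0x51.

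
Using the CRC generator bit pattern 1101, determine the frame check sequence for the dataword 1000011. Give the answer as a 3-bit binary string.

110

Append 3 zeros: 1000011000. Divide by 1101 (XOR where the leading bit is 1):
  pos 0: 1000 XOR 1101 = 0101
  pos 1: 1010 XOR 1101 = 0111
  pos 2: 1111 XOR 1101 = 0010
  pos 4: 1010 XOR 1101 = 0111
  pos 5: 1110 XOR 1101 = 0011
Remainder (last 3 bits) = 110. This is the CRC / FCS.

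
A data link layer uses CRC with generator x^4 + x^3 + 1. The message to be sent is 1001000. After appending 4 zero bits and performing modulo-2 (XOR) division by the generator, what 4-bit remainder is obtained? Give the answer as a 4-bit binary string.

Append 4 zeros: 10010000000. Divide by 11001 (XOR where the leading bit is 1):
  pos 0: 10010 XOR 11001 = 01011
  pos 1: 10110 XOR 11001 = 01111
  pos 2: 11110 XOR 11001 = 00111
  pos 4: 11100 XOR 11001 = 00101
  pos 6: 10100 XOR 11001 = 01101
Remainder (last 4 bits) = 1101. This is the CRC / FCS.

1101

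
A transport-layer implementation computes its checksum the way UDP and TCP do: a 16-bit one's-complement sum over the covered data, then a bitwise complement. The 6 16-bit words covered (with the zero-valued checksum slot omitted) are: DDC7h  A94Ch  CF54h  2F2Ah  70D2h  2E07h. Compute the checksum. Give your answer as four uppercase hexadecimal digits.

One's-complement addition (fold any carry out of bit 15 back into bit 0):
  0xDDC7 + 0xA94C = 0x18713 → wrap carry → 0x8714
  0x8714 + 0xCF54 = 0x15668 → wrap carry → 0x5669
  0x5669 + 0x2F2A = 0x08593
  0x8593 + 0x70D2 = 0x0F665
  0xF665 + 0x2E07 = 0x1246C → wrap carry → 0x246D
One's-complement sum = 0x246D.
Checksum = ~0x246D & 0xFFFF = 0xDB92.

DB92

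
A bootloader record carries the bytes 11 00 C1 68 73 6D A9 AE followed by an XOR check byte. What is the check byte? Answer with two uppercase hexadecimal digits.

A1

XOR the bytes together:
  start with 0x11
  0x11 ⊕ 0x00 = 0x11
  0x11 ⊕ 0xC1 = 0xD0
  0xD0 ⊕ 0x68 = 0xB8
  0xB8 ⊕ 0x73 = 0xCB
  0xCB ⊕ 0x6D = 0xA6
  0xA6 ⊕ 0xA9 = 0x0F
  0x0F ⊕ 0xAE = 0xA1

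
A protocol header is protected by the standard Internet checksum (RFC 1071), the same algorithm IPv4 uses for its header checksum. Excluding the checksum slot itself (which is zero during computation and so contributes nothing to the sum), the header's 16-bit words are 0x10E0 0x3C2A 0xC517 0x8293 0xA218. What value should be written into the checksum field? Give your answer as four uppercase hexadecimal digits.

One's-complement addition (fold any carry out of bit 15 back into bit 0):
  0x10E0 + 0x3C2A = 0x04D0A
  0x4D0A + 0xC517 = 0x11221 → wrap carry → 0x1222
  0x1222 + 0x8293 = 0x094B5
  0x94B5 + 0xA218 = 0x136CD → wrap carry → 0x36CE
One's-complement sum = 0x36CE.
Checksum = ~0x36CE & 0xFFFF = 0xC931.

C931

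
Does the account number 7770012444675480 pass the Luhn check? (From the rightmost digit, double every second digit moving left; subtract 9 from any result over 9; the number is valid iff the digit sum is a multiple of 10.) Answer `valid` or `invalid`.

valid

From the right, keep odd positions and double even positions (subtract 9 from any doubled value over 9):
  doubled (positions 2,4,...): 7 1 3 8 4 0 5 5 → sum 33
  kept (positions 1,3,...): 0 4 7 4 4 1 0 7 → sum 27
Total = 60.
60 mod 10 = 0, so the number is valid.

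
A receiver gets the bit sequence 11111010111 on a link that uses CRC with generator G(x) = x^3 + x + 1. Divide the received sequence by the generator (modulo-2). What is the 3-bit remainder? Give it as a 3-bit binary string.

000

Modulo-2 division of 11111010111 by 1011:
  pos 0: 1111 XOR 1011 = 0100
  pos 1: 1001 XOR 1011 = 0010
  pos 3: 1001 XOR 1011 = 0010
  pos 5: 1001 XOR 1011 = 0010
  pos 7: 1011 XOR 1011 = 0000
Remainder = 000 (zero — the frame passes the CRC check).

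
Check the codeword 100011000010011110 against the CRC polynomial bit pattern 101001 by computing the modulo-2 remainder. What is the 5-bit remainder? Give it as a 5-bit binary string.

00000

Modulo-2 division of 100011000010011110 by 101001:
  pos 0: 100011 XOR 101001 = 001010
  pos 2: 101000 XOR 101001 = 000001
  pos 7: 100100 XOR 101001 = 001101
  pos 9: 110111 XOR 101001 = 011110
  pos 10: 111101 XOR 101001 = 010100
  pos 11: 101001 XOR 101001 = 000000
Remainder = 00000 (zero — the frame passes the CRC check).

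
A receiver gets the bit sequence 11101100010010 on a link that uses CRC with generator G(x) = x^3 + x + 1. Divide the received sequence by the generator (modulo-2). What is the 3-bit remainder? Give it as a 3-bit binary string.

110

Modulo-2 division of 11101100010010 by 1011:
  pos 0: 1110 XOR 1011 = 0101
  pos 1: 1011 XOR 1011 = 0000
  pos 5: 1000 XOR 1011 = 0011
  pos 7: 1110 XOR 1011 = 0101
  pos 8: 1010 XOR 1011 = 0001
Remainder = 110 (nonzero — an error is detected).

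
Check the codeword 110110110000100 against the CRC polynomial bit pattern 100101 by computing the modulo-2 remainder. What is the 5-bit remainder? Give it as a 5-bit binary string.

Modulo-2 division of 110110110000100 by 100101:
  pos 0: 110110 XOR 100101 = 010011
  pos 1: 100111 XOR 100101 = 000010
  pos 5: 101000 XOR 100101 = 001101
  pos 7: 110101 XOR 100101 = 010000
  pos 8: 100000 XOR 100101 = 000101
Remainder = 01010 (nonzero — an error is detected).

01010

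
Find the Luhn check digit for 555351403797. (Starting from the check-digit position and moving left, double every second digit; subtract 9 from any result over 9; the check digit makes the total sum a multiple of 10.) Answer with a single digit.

0

Partial digits right→left: 7 9 7 3 0 4 1 5 3 5 5 5
Double every second digit counting from the check-digit position (so the 1st, 3rd, 5th, ... of the partial from the right).
  doubled (with −9 where >9): 5 5 0 2 6 1 → sum 19
  kept as-is: 9 3 4 5 5 5 → sum 31
Total = 19 + 31 = 50.
Check digit = (10 − (50 mod 10)) mod 10 = 0.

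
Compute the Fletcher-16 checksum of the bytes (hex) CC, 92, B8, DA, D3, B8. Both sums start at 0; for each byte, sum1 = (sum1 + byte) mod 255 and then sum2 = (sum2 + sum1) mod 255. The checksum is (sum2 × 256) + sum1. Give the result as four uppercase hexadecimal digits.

7D7F

Running sums (mod 255):
  after byte 0 (CC): sum1=204, sum2=204
  after byte 1 (92): sum1=95, sum2=44
  after byte 2 (B8): sum1=24, sum2=68
  after byte 3 (DA): sum1=242, sum2=55
  after byte 4 (D3): sum1=198, sum2=253
  after byte 5 (B8): sum1=127, sum2=125
Checksum = sum2·256 + sum1 = 125·256 + 127 = 32127 = 0x7D7F.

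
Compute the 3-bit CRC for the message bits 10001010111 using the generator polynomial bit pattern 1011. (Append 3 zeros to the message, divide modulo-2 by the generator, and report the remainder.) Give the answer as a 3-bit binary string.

010

Append 3 zeros: 10001010111000. Divide by 1011 (XOR where the leading bit is 1):
  pos 0: 1000 XOR 1011 = 0011
  pos 2: 1110 XOR 1011 = 0101
  pos 3: 1011 XOR 1011 = 0000
  pos 8: 1110 XOR 1011 = 0101
  pos 9: 1010 XOR 1011 = 0001
Remainder (last 3 bits) = 010. This is the CRC / FCS.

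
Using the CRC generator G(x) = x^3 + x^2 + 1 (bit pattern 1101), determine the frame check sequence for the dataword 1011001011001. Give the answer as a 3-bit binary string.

Append 3 zeros: 1011001011001000. Divide by 1101 (XOR where the leading bit is 1):
  pos 0: 1011 XOR 1101 = 0110
  pos 1: 1100 XOR 1101 = 0001
  pos 4: 1010 XOR 1101 = 0111
  pos 5: 1111 XOR 1101 = 0010
  pos 7: 1010 XOR 1101 = 0111
  pos 8: 1110 XOR 1101 = 0011
  pos 10: 1110 XOR 1101 = 0011
  pos 12: 1100 XOR 1101 = 0001
Remainder (last 3 bits) = 001. This is the CRC / FCS.

001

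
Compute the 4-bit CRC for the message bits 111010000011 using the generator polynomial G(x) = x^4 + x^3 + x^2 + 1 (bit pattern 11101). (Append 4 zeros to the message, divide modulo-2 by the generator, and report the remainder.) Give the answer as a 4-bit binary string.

Append 4 zeros: 1110100000110000. Divide by 11101 (XOR where the leading bit is 1):
  pos 0: 11101 XOR 11101 = 00000
  pos 10: 11000 XOR 11101 = 00101
Remainder (last 4 bits) = 1010. This is the CRC / FCS.

1010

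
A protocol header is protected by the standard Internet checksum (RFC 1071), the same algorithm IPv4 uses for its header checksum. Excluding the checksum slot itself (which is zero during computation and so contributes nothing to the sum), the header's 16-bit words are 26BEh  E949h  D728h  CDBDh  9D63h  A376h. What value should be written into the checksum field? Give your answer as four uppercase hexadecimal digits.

One's-complement addition (fold any carry out of bit 15 back into bit 0):
  0x26BE + 0xE949 = 0x11007 → wrap carry → 0x1008
  0x1008 + 0xD728 = 0x0E730
  0xE730 + 0xCDBD = 0x1B4ED → wrap carry → 0xB4EE
  0xB4EE + 0x9D63 = 0x15251 → wrap carry → 0x5252
  0x5252 + 0xA376 = 0x0F5C8
One's-complement sum = 0xF5C8.
Checksum = ~0xF5C8 & 0xFFFF = 0x0A37.

0A37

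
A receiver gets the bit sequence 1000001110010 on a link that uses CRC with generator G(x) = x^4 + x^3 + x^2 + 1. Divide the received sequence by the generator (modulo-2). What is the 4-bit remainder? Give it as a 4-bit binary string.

0001

Modulo-2 division of 1000001110010 by 11101:
  pos 0: 10000 XOR 11101 = 01101
  pos 1: 11010 XOR 11101 = 00111
  pos 3: 11111 XOR 11101 = 00010
  pos 6: 10100 XOR 11101 = 01001
  pos 7: 10011 XOR 11101 = 01110
  pos 8: 11100 XOR 11101 = 00001
Remainder = 0001 (nonzero — an error is detected).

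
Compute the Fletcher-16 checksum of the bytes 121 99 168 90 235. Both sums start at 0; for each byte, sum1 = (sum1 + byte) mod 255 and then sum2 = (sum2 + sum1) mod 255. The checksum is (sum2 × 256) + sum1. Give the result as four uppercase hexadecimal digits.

Running sums (mod 255):
  after byte 0 (121): sum1=121, sum2=121
  after byte 1 (99): sum1=220, sum2=86
  after byte 2 (168): sum1=133, sum2=219
  after byte 3 (90): sum1=223, sum2=187
  after byte 4 (235): sum1=203, sum2=135
Checksum = sum2·256 + sum1 = 135·256 + 203 = 34763 = 0x87CB.

87CB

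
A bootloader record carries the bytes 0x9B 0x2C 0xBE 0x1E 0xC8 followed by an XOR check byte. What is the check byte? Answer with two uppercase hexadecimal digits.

DF

XOR the bytes together:
  start with 0x9B
  0x9B ⊕ 0x2C = 0xB7
  0xB7 ⊕ 0xBE = 0x09
  0x09 ⊕ 0x1E = 0x17
  0x17 ⊕ 0xC8 = 0xDF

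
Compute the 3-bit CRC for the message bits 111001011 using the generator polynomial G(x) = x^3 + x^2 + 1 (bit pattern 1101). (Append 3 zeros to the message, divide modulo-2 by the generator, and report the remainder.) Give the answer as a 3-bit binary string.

010

Append 3 zeros: 111001011000. Divide by 1101 (XOR where the leading bit is 1):
  pos 0: 1110 XOR 1101 = 0011
  pos 2: 1101 XOR 1101 = 0000
  pos 7: 1100 XOR 1101 = 0001
Remainder (last 3 bits) = 010. This is the CRC / FCS.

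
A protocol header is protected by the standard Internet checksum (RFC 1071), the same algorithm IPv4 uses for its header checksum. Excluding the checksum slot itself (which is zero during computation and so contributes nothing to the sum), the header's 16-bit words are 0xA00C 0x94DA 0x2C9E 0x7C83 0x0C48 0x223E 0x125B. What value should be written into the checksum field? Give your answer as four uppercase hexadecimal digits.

E115

One's-complement addition (fold any carry out of bit 15 back into bit 0):
  0xA00C + 0x94DA = 0x134E6 → wrap carry → 0x34E7
  0x34E7 + 0x2C9E = 0x06185
  0x6185 + 0x7C83 = 0x0DE08
  0xDE08 + 0x0C48 = 0x0EA50
  0xEA50 + 0x223E = 0x10C8E → wrap carry → 0x0C8F
  0x0C8F + 0x125B = 0x01EEA
One's-complement sum = 0x1EEA.
Checksum = ~0x1EEA & 0xFFFF = 0xE115.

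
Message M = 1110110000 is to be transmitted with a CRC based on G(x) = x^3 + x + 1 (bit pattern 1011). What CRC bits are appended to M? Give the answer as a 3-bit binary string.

Append 3 zeros: 1110110000000. Divide by 1011 (XOR where the leading bit is 1):
  pos 0: 1110 XOR 1011 = 0101
  pos 1: 1011 XOR 1011 = 0000
  pos 5: 1000 XOR 1011 = 0011
  pos 7: 1100 XOR 1011 = 0111
  pos 8: 1110 XOR 1011 = 0101
  pos 9: 1010 XOR 1011 = 0001
Remainder (last 3 bits) = 001. This is the CRC / FCS.

001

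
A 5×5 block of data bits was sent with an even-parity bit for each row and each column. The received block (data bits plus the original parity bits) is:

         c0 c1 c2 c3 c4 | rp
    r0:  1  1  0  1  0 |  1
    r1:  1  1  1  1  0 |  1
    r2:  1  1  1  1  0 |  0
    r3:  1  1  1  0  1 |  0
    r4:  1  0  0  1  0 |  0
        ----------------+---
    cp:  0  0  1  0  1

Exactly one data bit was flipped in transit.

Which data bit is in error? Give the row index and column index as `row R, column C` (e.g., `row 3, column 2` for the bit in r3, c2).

Recompute each row's even parity and compare to rp:
  r0: data parity 1, sent rp 1 → ok
  r1: data parity 0, sent rp 1 → mismatch
  r2: data parity 0, sent rp 0 → ok
  r3: data parity 0, sent rp 0 → ok
  r4: data parity 0, sent rp 0 → ok
Recompute each column's even parity and compare to cp:
  c0: data parity 1, sent cp 0 → mismatch
  c1: data parity 0, sent cp 0 → ok
  c2: data parity 1, sent cp 1 → ok
  c3: data parity 0, sent cp 0 → ok
  c4: data parity 1, sent cp 1 → ok
Exactly one row (r1) and one column (c0) fail → the flipped bit is at their intersection.

row 1, column 0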